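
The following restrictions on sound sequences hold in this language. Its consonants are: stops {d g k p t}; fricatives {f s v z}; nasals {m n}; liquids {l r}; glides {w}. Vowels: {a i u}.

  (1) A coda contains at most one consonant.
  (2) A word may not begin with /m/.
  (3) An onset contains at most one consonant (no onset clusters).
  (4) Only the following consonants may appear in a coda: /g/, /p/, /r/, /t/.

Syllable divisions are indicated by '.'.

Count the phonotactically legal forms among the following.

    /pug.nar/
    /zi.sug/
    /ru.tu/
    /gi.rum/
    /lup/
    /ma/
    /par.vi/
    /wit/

/pug.nar/ — σ1 onset /p/, coda /g/ ok; σ2 onset /n/, coda /r/ ok → phonotactically legal
/zi.sug/ — σ1 onset /z/, coda /∅/ ok; σ2 onset /s/, coda /g/ ok → phonotactically legal
/ru.tu/ — σ1 onset /r/, coda /∅/ ok; σ2 onset /t/, coda /∅/ ok → phonotactically legal
/gi.rum/ — violates constraint 4: syllable 2 coda contains /m/, which is not a licensed coda consonant → phonotactically illegal
/lup/ — σ1 onset /l/, coda /p/ ok → phonotactically legal
/ma/ — violates constraint 2: word begins with /m/ → phonotactically illegal
/par.vi/ — σ1 onset /p/, coda /r/ ok; σ2 onset /v/, coda /∅/ ok → phonotactically legal
/wit/ — σ1 onset /w/, coda /t/ ok → phonotactically legal
Phonotactically legal: /pug.nar/, /zi.sug/, /ru.tu/, /lup/, /par.vi/, /wit/ → 6.

6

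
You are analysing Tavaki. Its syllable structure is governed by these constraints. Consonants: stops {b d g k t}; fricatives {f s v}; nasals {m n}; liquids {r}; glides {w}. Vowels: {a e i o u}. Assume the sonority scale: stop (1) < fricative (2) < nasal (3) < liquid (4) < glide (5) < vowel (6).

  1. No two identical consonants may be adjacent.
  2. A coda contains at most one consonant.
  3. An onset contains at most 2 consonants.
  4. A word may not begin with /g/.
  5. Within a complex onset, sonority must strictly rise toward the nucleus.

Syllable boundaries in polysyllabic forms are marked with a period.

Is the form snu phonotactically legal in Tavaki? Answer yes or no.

snu — σ1 onset /sn/ (2→3 rises), coda /∅/ ok → phonotactically legal

yes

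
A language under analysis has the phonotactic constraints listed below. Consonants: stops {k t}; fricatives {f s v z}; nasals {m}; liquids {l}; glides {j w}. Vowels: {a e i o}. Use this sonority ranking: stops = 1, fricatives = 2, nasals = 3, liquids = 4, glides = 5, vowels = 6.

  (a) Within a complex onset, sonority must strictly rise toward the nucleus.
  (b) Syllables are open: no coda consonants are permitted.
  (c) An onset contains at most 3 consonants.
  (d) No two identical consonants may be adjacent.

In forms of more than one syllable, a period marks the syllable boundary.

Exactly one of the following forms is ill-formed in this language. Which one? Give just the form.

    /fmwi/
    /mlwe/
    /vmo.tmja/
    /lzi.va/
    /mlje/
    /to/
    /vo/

/lzi.va/

/fmwi/ — σ1 onset /fmw/ (2→3→5 rises), coda /∅/ ok → well-formed
/mlwe/ — σ1 onset /mlw/ (3→4→5 rises), coda /∅/ ok → well-formed
/vmo.tmja/ — σ1 onset /vm/ (2→3 rises), coda /∅/ ok; σ2 onset /tmj/ (1→3→5 rises), coda /∅/ ok → well-formed
/lzi.va/ — violates constraint (a): syllable 1 onset /lz/: /l/ (liquid, 4) → /z/ (fricative, 2) does not rise → ill-formed
/mlje/ — σ1 onset /mlj/ (3→4→5 rises), coda /∅/ ok → well-formed
/to/ — σ1 onset /t/, coda /∅/ ok → well-formed
/vo/ — σ1 onset /v/, coda /∅/ ok → well-formed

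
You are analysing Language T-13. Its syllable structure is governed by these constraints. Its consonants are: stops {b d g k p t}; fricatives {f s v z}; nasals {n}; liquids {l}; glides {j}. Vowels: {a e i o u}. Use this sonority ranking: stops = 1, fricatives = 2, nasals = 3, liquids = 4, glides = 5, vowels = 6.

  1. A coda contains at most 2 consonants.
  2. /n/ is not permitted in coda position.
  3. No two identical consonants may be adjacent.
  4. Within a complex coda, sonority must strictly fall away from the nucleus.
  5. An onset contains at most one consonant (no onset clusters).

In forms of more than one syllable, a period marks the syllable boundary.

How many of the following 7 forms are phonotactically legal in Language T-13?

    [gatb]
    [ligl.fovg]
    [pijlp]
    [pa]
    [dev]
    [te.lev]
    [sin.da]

3

[gatb] — violates constraint 4: syllable 1 coda /tb/: /t/ (stop, 1) → /b/ (stop, 1) does not fall → phonotactically illegal
[ligl.fovg] — violates constraint 4: syllable 1 coda /gl/: /g/ (stop, 1) → /l/ (liquid, 4) does not fall → phonotactically illegal
[pijlp] — violates constraint 1: syllable 1 coda /jlp/ has 3 consonants (> 2) → phonotactically illegal
[pa] — σ1 onset /p/, coda /∅/ ok → phonotactically legal
[dev] — σ1 onset /d/, coda /v/ ok → phonotactically legal
[te.lev] — σ1 onset /t/, coda /∅/ ok; σ2 onset /l/, coda /v/ ok → phonotactically legal
[sin.da] — violates constraint 2: syllable 1 coda contains /n/ → phonotactically illegal
Phonotactically legal: [pa], [dev], [te.lev] → 3.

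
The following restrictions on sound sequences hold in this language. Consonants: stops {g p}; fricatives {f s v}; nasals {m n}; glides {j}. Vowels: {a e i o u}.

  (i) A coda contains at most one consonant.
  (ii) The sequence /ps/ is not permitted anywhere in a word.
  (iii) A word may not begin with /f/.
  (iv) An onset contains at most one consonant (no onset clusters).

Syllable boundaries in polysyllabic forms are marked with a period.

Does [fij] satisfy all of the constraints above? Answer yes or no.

no

[fij] — violates constraint (iii): word begins with /f/ → ill-formed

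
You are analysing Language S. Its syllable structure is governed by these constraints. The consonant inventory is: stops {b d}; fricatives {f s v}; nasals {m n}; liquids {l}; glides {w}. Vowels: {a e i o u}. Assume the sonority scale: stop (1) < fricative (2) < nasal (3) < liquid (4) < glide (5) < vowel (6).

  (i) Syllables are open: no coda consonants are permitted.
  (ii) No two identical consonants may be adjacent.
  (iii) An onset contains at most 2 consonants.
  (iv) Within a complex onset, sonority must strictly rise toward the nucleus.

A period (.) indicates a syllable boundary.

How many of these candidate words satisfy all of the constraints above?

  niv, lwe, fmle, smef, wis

1

niv — violates constraint (i): syllable 1 coda /v/ has 1 consonant (> 0) → not permitted
lwe — σ1 onset /lw/ (4→5 rises), coda /∅/ ok → permitted
fmle — violates constraint (iii): syllable 1 onset /fml/ has 3 consonants (> 2) → not permitted
smef — violates constraint (i): syllable 1 coda /f/ has 1 consonant (> 0) → not permitted
wis — violates constraint (i): syllable 1 coda /s/ has 1 consonant (> 0) → not permitted
Permitted: lwe → 1.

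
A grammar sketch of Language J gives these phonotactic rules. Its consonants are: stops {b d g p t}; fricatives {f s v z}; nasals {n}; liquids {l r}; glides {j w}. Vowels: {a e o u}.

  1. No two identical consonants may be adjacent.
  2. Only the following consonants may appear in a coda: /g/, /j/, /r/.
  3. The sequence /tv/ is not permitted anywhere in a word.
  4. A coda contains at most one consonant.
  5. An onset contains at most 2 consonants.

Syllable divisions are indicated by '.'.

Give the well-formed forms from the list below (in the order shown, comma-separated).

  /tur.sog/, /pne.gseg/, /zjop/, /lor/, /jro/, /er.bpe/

/tur.sog/ — σ1 onset /t/, coda /r/ ok; σ2 onset /s/, coda /g/ ok → well-formed
/pne.gseg/ — σ1 onset /pn/ (2C), coda /∅/ ok; σ2 onset /gs/ (2C), coda /g/ ok → well-formed
/zjop/ — violates constraint 2: syllable 1 coda contains /p/, which is not a licensed coda consonant → ill-formed
/lor/ — σ1 onset /l/, coda /r/ ok → well-formed
/jro/ — σ1 onset /jr/ (2C), coda /∅/ ok → well-formed
/er.bpe/ — σ1 onset /∅/, coda /r/ ok; σ2 onset /bp/ (2C), coda /∅/ ok → well-formed

/tur.sog/, /pne.gseg/, /lor/, /jro/, /er.bpe/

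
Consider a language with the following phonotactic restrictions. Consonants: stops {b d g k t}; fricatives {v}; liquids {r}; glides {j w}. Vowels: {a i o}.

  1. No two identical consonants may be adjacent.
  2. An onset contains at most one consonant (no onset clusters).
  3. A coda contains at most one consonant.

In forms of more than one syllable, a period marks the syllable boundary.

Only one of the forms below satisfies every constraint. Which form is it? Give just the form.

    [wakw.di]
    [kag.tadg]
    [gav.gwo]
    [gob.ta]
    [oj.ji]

[gob.ta]

[wakw.di] — violates constraint 3: syllable 1 coda /kw/ has 2 consonants (> 1) → illicit
[kag.tadg] — violates constraint 3: syllable 2 coda /dg/ has 2 consonants (> 1) → illicit
[gav.gwo] — violates constraint 2: syllable 2 onset /gw/ has 2 consonants (> 1) → illicit
[gob.ta] — σ1 onset /g/, coda /b/ ok; σ2 onset /t/, coda /∅/ ok → licit
[oj.ji] — violates constraint 1: adjacent identical consonants /jj/ → illicit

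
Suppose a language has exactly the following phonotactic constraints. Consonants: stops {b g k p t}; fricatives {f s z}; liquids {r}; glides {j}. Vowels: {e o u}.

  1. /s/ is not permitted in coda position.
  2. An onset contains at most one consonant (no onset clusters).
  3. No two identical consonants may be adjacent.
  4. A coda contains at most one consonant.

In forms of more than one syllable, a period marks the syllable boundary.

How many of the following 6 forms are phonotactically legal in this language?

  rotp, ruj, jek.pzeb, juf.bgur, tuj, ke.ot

rotp — violates constraint 4: syllable 1 coda /tp/ has 2 consonants (> 1) → phonotactically illegal
ruj — σ1 onset /r/, coda /j/ ok → phonotactically legal
jek.pzeb — violates constraint 2: syllable 2 onset /pz/ has 2 consonants (> 1) → phonotactically illegal
juf.bgur — violates constraint 2: syllable 2 onset /bg/ has 2 consonants (> 1) → phonotactically illegal
tuj — σ1 onset /t/, coda /j/ ok → phonotactically legal
ke.ot — σ1 onset /k/, coda /∅/ ok; σ2 onset /∅/, coda /t/ ok → phonotactically legal
Phonotactically legal: ruj, tuj, ke.ot → 3.

3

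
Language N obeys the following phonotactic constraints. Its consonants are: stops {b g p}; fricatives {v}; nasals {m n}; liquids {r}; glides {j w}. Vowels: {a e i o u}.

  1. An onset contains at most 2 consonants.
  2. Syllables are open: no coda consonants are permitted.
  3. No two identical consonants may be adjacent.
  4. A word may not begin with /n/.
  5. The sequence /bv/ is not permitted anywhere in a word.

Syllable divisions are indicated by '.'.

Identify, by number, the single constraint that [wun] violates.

[wun]: syllable 1 coda /n/ has 1 consonant (> 0).
This is a violation of constraint 2: "Syllables are open: no coda consonants are permitted."
The remaining constraints (1, 3, 4, 5) are satisfied.

2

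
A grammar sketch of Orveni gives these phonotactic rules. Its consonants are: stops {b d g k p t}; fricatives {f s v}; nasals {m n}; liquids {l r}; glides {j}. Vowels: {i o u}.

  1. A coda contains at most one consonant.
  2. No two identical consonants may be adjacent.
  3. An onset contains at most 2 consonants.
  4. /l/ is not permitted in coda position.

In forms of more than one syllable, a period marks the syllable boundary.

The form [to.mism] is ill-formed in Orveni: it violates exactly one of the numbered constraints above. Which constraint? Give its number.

[to.mism]: syllable 2 coda /sm/ has 2 consonants (> 1).
This is a violation of constraint 1: "A coda contains at most one consonant."
The remaining constraints (2, 3, 4) are satisfied.

1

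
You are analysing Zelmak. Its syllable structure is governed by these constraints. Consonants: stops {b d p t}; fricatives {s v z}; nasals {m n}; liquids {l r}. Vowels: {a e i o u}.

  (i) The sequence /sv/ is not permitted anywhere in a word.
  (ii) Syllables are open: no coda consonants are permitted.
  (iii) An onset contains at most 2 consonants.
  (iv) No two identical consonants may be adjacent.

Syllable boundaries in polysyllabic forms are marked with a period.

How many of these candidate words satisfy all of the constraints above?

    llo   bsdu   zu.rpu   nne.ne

1

llo — violates constraint (iv): adjacent identical consonants /ll/ → phonotactically illegal
bsdu — violates constraint (iii): syllable 1 onset /bsd/ has 3 consonants (> 2) → phonotactically illegal
zu.rpu — σ1 onset /z/, coda /∅/ ok; σ2 onset /rp/ (2C), coda /∅/ ok → phonotactically legal
nne.ne — violates constraint (iv): adjacent identical consonants /nn/ → phonotactically illegal
Phonotactically legal: zu.rpu → 1.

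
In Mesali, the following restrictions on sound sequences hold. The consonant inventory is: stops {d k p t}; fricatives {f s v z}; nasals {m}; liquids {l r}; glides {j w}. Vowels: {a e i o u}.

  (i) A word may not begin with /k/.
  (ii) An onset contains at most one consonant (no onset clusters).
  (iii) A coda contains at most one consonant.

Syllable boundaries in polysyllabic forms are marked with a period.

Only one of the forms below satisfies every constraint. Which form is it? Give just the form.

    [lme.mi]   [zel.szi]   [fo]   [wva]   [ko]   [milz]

[lme.mi] — violates constraint (ii): syllable 1 onset /lm/ has 2 consonants (> 1) → ill-formed
[zel.szi] — violates constraint (ii): syllable 2 onset /sz/ has 2 consonants (> 1) → ill-formed
[fo] — σ1 onset /f/, coda /∅/ ok → well-formed
[wva] — violates constraint (ii): syllable 1 onset /wv/ has 2 consonants (> 1) → ill-formed
[ko] — violates constraint (i): word begins with /k/ → ill-formed
[milz] — violates constraint (iii): syllable 1 coda /lz/ has 2 consonants (> 1) → ill-formed

[fo]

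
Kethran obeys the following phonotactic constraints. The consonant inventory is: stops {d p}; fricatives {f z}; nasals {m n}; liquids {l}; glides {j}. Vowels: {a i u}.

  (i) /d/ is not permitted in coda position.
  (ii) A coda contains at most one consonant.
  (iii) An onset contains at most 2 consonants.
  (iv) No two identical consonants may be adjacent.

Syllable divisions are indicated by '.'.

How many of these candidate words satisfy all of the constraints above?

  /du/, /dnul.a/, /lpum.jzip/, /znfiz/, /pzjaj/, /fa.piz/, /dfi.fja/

/du/ — σ1 onset /d/, coda /∅/ ok → phonotactically legal
/dnul.a/ — σ1 onset /dn/ (2C), coda /l/ ok; σ2 onset /∅/, coda /∅/ ok → phonotactically legal
/lpum.jzip/ — σ1 onset /lp/ (2C), coda /m/ ok; σ2 onset /jz/ (2C), coda /p/ ok → phonotactically legal
/znfiz/ — violates constraint (iii): syllable 1 onset /znf/ has 3 consonants (> 2) → phonotactically illegal
/pzjaj/ — violates constraint (iii): syllable 1 onset /pzj/ has 3 consonants (> 2) → phonotactically illegal
/fa.piz/ — σ1 onset /f/, coda /∅/ ok; σ2 onset /p/, coda /z/ ok → phonotactically legal
/dfi.fja/ — σ1 onset /df/ (2C), coda /∅/ ok; σ2 onset /fj/ (2C), coda /∅/ ok → phonotactically legal
Phonotactically legal: /du/, /dnul.a/, /lpum.jzip/, /fa.piz/, /dfi.fja/ → 5.

5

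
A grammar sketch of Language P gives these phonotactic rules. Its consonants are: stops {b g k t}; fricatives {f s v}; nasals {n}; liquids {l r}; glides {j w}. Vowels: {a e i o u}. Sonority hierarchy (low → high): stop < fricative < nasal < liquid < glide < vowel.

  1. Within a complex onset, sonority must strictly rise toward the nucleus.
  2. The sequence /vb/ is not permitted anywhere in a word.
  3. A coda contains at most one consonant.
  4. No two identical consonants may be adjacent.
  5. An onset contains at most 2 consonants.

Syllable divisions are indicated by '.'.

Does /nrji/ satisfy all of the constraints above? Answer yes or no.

no

/nrji/ — violates constraint 5: syllable 1 onset /nrj/ has 3 consonants (> 2) → illicit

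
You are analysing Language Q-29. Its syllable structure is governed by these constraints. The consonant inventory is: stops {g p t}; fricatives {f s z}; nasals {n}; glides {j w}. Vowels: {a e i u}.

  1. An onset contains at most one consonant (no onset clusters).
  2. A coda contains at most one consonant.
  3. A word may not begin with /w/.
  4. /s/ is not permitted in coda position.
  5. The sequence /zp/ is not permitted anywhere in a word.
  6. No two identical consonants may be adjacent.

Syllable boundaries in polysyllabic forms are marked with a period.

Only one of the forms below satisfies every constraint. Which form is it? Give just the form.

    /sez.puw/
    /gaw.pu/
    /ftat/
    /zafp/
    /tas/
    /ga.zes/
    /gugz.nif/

/sez.puw/ — violates constraint 5: contains banned sequence /zp/ → illicit
/gaw.pu/ — σ1 onset /g/, coda /w/ ok; σ2 onset /p/, coda /∅/ ok → licit
/ftat/ — violates constraint 1: syllable 1 onset /ft/ has 2 consonants (> 1) → illicit
/zafp/ — violates constraint 2: syllable 1 coda /fp/ has 2 consonants (> 1) → illicit
/tas/ — violates constraint 4: syllable 1 coda contains /s/ → illicit
/ga.zes/ — violates constraint 4: syllable 2 coda contains /s/ → illicit
/gugz.nif/ — violates constraint 2: syllable 1 coda /gz/ has 2 consonants (> 1) → illicit

/gaw.pu/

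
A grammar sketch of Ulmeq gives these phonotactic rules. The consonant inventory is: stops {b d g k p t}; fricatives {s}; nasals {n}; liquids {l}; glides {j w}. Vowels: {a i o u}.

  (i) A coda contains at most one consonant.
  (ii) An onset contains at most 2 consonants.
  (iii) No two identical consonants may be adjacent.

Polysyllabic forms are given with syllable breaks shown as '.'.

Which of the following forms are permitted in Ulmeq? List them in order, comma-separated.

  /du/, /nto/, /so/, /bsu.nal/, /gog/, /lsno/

/du/ — σ1 onset /d/, coda /∅/ ok → permitted
/nto/ — σ1 onset /nt/ (2C), coda /∅/ ok → permitted
/so/ — σ1 onset /s/, coda /∅/ ok → permitted
/bsu.nal/ — σ1 onset /bs/ (2C), coda /∅/ ok; σ2 onset /n/, coda /l/ ok → permitted
/gog/ — σ1 onset /g/, coda /g/ ok → permitted
/lsno/ — violates constraint (ii): syllable 1 onset /lsn/ has 3 consonants (> 2) → not permitted

/du/, /nto/, /so/, /bsu.nal/, /gog/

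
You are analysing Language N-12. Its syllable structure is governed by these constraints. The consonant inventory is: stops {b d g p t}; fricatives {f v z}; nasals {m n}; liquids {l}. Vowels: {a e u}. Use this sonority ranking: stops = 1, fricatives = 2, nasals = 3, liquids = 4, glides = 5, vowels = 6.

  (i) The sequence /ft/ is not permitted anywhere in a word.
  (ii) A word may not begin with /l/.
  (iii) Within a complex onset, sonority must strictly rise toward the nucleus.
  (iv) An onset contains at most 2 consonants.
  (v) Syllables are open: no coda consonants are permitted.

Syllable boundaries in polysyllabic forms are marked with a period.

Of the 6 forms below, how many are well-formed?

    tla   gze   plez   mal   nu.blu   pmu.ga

tla — σ1 onset /tl/ (1→4 rises), coda /∅/ ok → well-formed
gze — σ1 onset /gz/ (1→2 rises), coda /∅/ ok → well-formed
plez — violates constraint (v): syllable 1 coda /z/ has 1 consonant (> 0) → ill-formed
mal — violates constraint (v): syllable 1 coda /l/ has 1 consonant (> 0) → ill-formed
nu.blu — σ1 onset /n/, coda /∅/ ok; σ2 onset /bl/ (1→4 rises), coda /∅/ ok → well-formed
pmu.ga — σ1 onset /pm/ (1→3 rises), coda /∅/ ok; σ2 onset /g/, coda /∅/ ok → well-formed
Well-formed: tla, gze, nu.blu, pmu.ga → 4.

4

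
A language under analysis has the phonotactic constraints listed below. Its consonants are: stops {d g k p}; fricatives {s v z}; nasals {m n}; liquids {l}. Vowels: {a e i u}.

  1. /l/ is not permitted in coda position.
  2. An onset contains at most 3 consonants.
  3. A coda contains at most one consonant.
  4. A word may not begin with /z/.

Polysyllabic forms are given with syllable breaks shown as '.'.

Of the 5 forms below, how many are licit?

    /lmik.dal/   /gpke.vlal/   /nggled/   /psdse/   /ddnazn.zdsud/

/lmik.dal/ — violates constraint 1: syllable 2 coda contains /l/ → illicit
/gpke.vlal/ — violates constraint 1: syllable 2 coda contains /l/ → illicit
/nggled/ — violates constraint 2: syllable 1 onset /nggl/ has 4 consonants (> 3) → illicit
/psdse/ — violates constraint 2: syllable 1 onset /psds/ has 4 consonants (> 3) → illicit
/ddnazn.zdsud/ — violates constraint 3: syllable 1 coda /zn/ has 2 consonants (> 1) → illicit
No form is licit → 0.

0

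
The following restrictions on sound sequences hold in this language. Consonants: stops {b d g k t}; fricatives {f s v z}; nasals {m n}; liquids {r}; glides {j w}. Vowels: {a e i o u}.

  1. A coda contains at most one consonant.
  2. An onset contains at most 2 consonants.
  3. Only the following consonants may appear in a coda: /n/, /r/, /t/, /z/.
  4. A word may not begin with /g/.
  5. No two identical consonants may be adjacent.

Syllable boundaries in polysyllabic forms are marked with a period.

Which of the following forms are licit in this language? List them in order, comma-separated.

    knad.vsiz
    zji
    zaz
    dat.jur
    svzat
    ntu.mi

knad.vsiz — violates constraint 3: syllable 1 coda contains /d/, which is not a licensed coda consonant → illicit
zji — σ1 onset /zj/ (2C), coda /∅/ ok → licit
zaz — σ1 onset /z/, coda /z/ ok → licit
dat.jur — σ1 onset /d/, coda /t/ ok; σ2 onset /j/, coda /r/ ok → licit
svzat — violates constraint 2: syllable 1 onset /svz/ has 3 consonants (> 2) → illicit
ntu.mi — σ1 onset /nt/ (2C), coda /∅/ ok; σ2 onset /m/, coda /∅/ ok → licit

zji, zaz, dat.jur, ntu.mi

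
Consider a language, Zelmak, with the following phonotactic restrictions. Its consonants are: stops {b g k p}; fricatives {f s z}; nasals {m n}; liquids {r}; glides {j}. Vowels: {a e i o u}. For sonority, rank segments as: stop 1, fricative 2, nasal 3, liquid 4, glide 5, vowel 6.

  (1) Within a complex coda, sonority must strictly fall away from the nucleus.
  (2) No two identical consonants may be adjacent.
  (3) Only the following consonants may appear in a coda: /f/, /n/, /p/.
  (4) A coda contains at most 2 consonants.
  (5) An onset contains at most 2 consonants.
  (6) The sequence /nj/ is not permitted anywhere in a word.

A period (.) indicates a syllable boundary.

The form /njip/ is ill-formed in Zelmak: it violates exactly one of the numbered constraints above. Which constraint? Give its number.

6

/njip/: contains banned sequence /nj/.
This is a violation of constraint 6: "The sequence /nj/ is not permitted anywhere in a word."
The remaining constraints (1, 2, 3, 4, 5) are satisfied.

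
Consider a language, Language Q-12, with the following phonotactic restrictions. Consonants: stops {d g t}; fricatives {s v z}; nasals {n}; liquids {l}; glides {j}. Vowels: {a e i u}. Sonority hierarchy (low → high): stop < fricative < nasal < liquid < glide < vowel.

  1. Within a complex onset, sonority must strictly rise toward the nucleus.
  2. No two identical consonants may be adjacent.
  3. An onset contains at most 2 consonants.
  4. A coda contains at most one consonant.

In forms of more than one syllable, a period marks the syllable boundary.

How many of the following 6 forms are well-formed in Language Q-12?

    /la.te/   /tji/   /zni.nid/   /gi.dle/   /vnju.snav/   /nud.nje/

5

/la.te/ — σ1 onset /l/, coda /∅/ ok; σ2 onset /t/, coda /∅/ ok → well-formed
/tji/ — σ1 onset /tj/ (1→5 rises), coda /∅/ ok → well-formed
/zni.nid/ — σ1 onset /zn/ (2→3 rises), coda /∅/ ok; σ2 onset /n/, coda /d/ ok → well-formed
/gi.dle/ — σ1 onset /g/, coda /∅/ ok; σ2 onset /dl/ (1→4 rises), coda /∅/ ok → well-formed
/vnju.snav/ — violates constraint 3: syllable 1 onset /vnj/ has 3 consonants (> 2) → ill-formed
/nud.nje/ — σ1 onset /n/, coda /d/ ok; σ2 onset /nj/ (3→5 rises), coda /∅/ ok → well-formed
Well-formed: /la.te/, /tji/, /zni.nid/, /gi.dle/, /nud.nje/ → 5.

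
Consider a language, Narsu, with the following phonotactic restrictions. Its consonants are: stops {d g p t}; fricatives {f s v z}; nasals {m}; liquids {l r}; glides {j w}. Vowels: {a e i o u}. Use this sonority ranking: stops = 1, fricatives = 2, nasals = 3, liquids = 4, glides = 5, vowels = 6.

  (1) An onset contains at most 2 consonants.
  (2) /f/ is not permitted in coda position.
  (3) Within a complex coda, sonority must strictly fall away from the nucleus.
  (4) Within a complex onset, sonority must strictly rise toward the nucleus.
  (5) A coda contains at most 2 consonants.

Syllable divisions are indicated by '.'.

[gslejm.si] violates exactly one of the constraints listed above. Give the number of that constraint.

1

[gslejm.si]: syllable 1 onset /gsl/ has 3 consonants (> 2).
This is a violation of constraint 1: "An onset contains at most 2 consonants."
The remaining constraints (2, 3, 4, 5) are satisfied.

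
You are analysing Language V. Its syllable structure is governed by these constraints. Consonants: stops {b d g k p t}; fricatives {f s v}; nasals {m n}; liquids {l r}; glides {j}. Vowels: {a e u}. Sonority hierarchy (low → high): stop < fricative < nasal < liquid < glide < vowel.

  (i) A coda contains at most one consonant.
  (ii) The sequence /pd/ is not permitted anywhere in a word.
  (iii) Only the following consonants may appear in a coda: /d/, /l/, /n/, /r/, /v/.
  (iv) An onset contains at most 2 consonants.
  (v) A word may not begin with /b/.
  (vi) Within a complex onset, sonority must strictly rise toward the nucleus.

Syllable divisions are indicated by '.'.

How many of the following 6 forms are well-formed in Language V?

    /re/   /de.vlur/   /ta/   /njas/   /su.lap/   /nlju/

/re/ — σ1 onset /r/, coda /∅/ ok → well-formed
/de.vlur/ — σ1 onset /d/, coda /∅/ ok; σ2 onset /vl/ (2→4 rises), coda /r/ ok → well-formed
/ta/ — σ1 onset /t/, coda /∅/ ok → well-formed
/njas/ — violates constraint (iii): syllable 1 coda contains /s/, which is not a licensed coda consonant → ill-formed
/su.lap/ — violates constraint (iii): syllable 2 coda contains /p/, which is not a licensed coda consonant → ill-formed
/nlju/ — violates constraint (iv): syllable 1 onset /nlj/ has 3 consonants (> 2) → ill-formed
Well-formed: /re/, /de.vlur/, /ta/ → 3.

3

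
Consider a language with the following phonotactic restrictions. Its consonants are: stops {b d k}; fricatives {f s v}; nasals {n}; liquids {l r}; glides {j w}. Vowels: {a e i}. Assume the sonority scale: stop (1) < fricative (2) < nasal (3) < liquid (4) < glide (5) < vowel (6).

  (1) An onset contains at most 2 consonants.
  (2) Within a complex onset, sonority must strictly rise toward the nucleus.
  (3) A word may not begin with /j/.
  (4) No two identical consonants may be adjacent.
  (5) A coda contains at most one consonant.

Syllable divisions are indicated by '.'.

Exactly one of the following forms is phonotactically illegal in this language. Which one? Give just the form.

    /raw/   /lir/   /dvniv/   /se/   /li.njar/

/raw/ — σ1 onset /r/, coda /w/ ok → phonotactically legal
/lir/ — σ1 onset /l/, coda /r/ ok → phonotactically legal
/dvniv/ — violates constraint 1: syllable 1 onset /dvn/ has 3 consonants (> 2) → phonotactically illegal
/se/ — σ1 onset /s/, coda /∅/ ok → phonotactically legal
/li.njar/ — σ1 onset /l/, coda /∅/ ok; σ2 onset /nj/ (3→5 rises), coda /r/ ok → phonotactically legal

/dvniv/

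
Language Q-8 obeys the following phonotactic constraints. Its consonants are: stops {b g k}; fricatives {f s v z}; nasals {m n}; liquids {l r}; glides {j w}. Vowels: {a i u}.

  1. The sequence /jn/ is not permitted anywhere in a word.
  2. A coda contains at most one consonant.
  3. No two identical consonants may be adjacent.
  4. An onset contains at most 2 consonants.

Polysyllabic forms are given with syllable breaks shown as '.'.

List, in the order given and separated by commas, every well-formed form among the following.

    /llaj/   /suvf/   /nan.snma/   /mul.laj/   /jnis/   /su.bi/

/su.bi/

/llaj/ — violates constraint 3: adjacent identical consonants /ll/ → ill-formed
/suvf/ — violates constraint 2: syllable 1 coda /vf/ has 2 consonants (> 1) → ill-formed
/nan.snma/ — violates constraint 4: syllable 2 onset /snm/ has 3 consonants (> 2) → ill-formed
/mul.laj/ — violates constraint 3: adjacent identical consonants /ll/ → ill-formed
/jnis/ — violates constraint 1: contains banned sequence /jn/ → ill-formed
/su.bi/ — σ1 onset /s/, coda /∅/ ok; σ2 onset /b/, coda /∅/ ok → well-formed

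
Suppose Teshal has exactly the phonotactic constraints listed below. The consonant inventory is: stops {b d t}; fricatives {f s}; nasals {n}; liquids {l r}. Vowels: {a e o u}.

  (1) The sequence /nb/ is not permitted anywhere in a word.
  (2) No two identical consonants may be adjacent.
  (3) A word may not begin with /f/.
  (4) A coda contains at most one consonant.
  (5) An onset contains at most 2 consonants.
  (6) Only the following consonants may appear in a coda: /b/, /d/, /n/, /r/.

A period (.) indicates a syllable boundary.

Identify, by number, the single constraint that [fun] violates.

[fun]: word begins with /f/.
This is a violation of constraint 3: "A word may not begin with /f/."
The remaining constraints (1, 2, 4, 5, 6) are satisfied.

3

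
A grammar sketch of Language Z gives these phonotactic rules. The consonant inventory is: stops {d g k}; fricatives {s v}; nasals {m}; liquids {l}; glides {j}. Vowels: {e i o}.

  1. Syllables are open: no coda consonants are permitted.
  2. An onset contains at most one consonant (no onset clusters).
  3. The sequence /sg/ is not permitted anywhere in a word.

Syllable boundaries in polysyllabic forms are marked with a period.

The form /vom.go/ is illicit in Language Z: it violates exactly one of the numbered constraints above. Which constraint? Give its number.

1

/vom.go/: syllable 1 coda /m/ has 1 consonant (> 0).
This is a violation of constraint 1: "Syllables are open: no coda consonants are permitted."
The remaining constraints (2, 3) are satisfied.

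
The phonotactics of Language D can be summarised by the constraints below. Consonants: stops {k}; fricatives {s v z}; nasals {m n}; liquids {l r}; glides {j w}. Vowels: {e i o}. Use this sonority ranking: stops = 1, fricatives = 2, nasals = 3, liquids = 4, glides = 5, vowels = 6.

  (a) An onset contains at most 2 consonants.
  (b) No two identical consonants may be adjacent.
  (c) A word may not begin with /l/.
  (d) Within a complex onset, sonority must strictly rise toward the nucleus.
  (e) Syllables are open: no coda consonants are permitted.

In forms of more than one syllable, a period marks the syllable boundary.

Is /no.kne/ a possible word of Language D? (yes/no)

yes

/no.kne/ — σ1 onset /n/, coda /∅/ ok; σ2 onset /kn/ (1→3 rises), coda /∅/ ok → well-formed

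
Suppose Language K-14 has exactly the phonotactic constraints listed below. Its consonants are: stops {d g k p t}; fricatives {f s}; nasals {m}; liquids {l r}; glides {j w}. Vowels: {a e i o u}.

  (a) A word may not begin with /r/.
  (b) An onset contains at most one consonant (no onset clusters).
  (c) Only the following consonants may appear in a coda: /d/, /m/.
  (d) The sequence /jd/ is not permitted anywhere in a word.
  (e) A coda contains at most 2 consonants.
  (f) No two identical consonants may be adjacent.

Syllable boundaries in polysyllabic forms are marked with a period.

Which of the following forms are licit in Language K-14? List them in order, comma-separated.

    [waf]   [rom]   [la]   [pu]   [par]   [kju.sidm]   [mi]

[waf] — violates constraint (c): syllable 1 coda contains /f/, which is not a licensed coda consonant → illicit
[rom] — violates constraint (a): word begins with /r/ → illicit
[la] — σ1 onset /l/, coda /∅/ ok → licit
[pu] — σ1 onset /p/, coda /∅/ ok → licit
[par] — violates constraint (c): syllable 1 coda contains /r/, which is not a licensed coda consonant → illicit
[kju.sidm] — violates constraint (b): syllable 1 onset /kj/ has 2 consonants (> 1) → illicit
[mi] — σ1 onset /m/, coda /∅/ ok → licit

[la], [pu], [mi]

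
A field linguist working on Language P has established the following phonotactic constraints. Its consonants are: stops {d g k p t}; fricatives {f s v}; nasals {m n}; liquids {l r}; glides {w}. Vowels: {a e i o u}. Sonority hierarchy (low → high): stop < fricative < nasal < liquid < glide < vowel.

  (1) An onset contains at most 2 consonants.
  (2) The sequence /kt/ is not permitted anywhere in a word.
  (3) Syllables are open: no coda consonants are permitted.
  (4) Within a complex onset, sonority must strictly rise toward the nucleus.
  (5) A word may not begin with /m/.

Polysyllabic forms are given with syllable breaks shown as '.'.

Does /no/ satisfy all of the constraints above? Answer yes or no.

/no/ — σ1 onset /n/, coda /∅/ ok → permitted

yes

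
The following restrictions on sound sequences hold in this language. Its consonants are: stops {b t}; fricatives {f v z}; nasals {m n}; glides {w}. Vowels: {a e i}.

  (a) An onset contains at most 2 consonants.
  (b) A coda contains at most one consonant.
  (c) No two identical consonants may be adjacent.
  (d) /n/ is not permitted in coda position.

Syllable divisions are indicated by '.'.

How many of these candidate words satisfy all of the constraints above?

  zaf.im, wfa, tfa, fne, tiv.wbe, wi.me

6

zaf.im — σ1 onset /z/, coda /f/ ok; σ2 onset /∅/, coda /m/ ok → phonotactically legal
wfa — σ1 onset /wf/ (2C), coda /∅/ ok → phonotactically legal
tfa — σ1 onset /tf/ (2C), coda /∅/ ok → phonotactically legal
fne — σ1 onset /fn/ (2C), coda /∅/ ok → phonotactically legal
tiv.wbe — σ1 onset /t/, coda /v/ ok; σ2 onset /wb/ (2C), coda /∅/ ok → phonotactically legal
wi.me — σ1 onset /w/, coda /∅/ ok; σ2 onset /m/, coda /∅/ ok → phonotactically legal
Phonotactically legal: zaf.im, wfa, tfa, fne, tiv.wbe, wi.me → 6.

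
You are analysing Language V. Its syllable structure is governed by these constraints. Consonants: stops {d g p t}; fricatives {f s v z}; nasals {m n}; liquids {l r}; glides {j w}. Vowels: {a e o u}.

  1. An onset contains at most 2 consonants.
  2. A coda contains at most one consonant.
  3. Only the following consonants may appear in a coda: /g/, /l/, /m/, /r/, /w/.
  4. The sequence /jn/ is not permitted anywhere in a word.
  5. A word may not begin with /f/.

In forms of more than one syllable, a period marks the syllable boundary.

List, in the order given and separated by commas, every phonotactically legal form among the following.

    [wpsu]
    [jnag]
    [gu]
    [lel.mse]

[gu], [lel.mse]

[wpsu] — violates constraint 1: syllable 1 onset /wps/ has 3 consonants (> 2) → phonotactically illegal
[jnag] — violates constraint 4: contains banned sequence /jn/ → phonotactically illegal
[gu] — σ1 onset /g/, coda /∅/ ok → phonotactically legal
[lel.mse] — σ1 onset /l/, coda /l/ ok; σ2 onset /ms/ (2C), coda /∅/ ok → phonotactically legal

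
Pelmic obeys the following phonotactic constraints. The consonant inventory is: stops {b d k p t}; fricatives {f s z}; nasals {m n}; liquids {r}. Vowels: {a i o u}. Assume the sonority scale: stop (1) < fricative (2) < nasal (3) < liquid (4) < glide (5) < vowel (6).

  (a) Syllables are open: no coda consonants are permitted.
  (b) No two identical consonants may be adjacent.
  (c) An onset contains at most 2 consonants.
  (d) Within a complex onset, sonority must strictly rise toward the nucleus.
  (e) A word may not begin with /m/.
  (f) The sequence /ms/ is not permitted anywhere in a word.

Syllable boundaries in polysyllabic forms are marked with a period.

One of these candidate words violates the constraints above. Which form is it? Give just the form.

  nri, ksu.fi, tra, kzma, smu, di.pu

nri — σ1 onset /nr/ (3→4 rises), coda /∅/ ok → well-formed
ksu.fi — σ1 onset /ks/ (1→2 rises), coda /∅/ ok; σ2 onset /f/, coda /∅/ ok → well-formed
tra — σ1 onset /tr/ (1→4 rises), coda /∅/ ok → well-formed
kzma — violates constraint (c): syllable 1 onset /kzm/ has 3 consonants (> 2) → ill-formed
smu — σ1 onset /sm/ (2→3 rises), coda /∅/ ok → well-formed
di.pu — σ1 onset /d/, coda /∅/ ok; σ2 onset /p/, coda /∅/ ok → well-formed

kzma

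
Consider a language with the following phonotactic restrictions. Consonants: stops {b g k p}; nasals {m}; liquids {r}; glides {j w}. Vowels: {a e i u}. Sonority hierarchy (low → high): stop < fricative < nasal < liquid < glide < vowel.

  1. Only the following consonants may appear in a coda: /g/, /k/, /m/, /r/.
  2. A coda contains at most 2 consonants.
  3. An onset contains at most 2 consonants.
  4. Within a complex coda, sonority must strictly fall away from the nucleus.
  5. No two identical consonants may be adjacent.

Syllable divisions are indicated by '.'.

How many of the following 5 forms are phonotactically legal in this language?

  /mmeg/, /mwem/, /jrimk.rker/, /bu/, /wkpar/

/mmeg/ — violates constraint 5: adjacent identical consonants /mm/ → phonotactically illegal
/mwem/ — σ1 onset /mw/ (2C), coda /m/ ok → phonotactically legal
/jrimk.rker/ — σ1 onset /jr/ (2C), coda /mk/ (3→1 falls) ok; σ2 onset /rk/ (2C), coda /r/ ok → phonotactically legal
/bu/ — σ1 onset /b/, coda /∅/ ok → phonotactically legal
/wkpar/ — violates constraint 3: syllable 1 onset /wkp/ has 3 consonants (> 2) → phonotactically illegal
Phonotactically legal: /mwem/, /jrimk.rker/, /bu/ → 3.

3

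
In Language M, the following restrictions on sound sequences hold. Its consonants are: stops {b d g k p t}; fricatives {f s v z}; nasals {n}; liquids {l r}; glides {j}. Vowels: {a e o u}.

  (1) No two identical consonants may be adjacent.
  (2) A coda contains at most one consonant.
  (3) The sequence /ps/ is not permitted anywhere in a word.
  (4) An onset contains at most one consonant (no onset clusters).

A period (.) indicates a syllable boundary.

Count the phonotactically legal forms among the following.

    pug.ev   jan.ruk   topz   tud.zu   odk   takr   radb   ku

pug.ev — σ1 onset /p/, coda /g/ ok; σ2 onset /∅/, coda /v/ ok → phonotactically legal
jan.ruk — σ1 onset /j/, coda /n/ ok; σ2 onset /r/, coda /k/ ok → phonotactically legal
topz — violates constraint 2: syllable 1 coda /pz/ has 2 consonants (> 1) → phonotactically illegal
tud.zu — σ1 onset /t/, coda /d/ ok; σ2 onset /z/, coda /∅/ ok → phonotactically legal
odk — violates constraint 2: syllable 1 coda /dk/ has 2 consonants (> 1) → phonotactically illegal
takr — violates constraint 2: syllable 1 coda /kr/ has 2 consonants (> 1) → phonotactically illegal
radb — violates constraint 2: syllable 1 coda /db/ has 2 consonants (> 1) → phonotactically illegal
ku — σ1 onset /k/, coda /∅/ ok → phonotactically legal
Phonotactically legal: pug.ev, jan.ruk, tud.zu, ku → 4.

4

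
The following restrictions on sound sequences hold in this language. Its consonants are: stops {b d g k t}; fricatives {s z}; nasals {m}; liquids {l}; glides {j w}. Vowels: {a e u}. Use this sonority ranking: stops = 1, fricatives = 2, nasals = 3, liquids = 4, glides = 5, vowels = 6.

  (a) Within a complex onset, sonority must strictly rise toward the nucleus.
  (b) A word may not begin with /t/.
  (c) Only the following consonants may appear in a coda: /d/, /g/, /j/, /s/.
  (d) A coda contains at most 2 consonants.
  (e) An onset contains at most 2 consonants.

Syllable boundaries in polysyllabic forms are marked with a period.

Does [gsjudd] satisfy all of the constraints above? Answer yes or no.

no

[gsjudd] — violates constraint (e): syllable 1 onset /gsj/ has 3 consonants (> 2) → not permitted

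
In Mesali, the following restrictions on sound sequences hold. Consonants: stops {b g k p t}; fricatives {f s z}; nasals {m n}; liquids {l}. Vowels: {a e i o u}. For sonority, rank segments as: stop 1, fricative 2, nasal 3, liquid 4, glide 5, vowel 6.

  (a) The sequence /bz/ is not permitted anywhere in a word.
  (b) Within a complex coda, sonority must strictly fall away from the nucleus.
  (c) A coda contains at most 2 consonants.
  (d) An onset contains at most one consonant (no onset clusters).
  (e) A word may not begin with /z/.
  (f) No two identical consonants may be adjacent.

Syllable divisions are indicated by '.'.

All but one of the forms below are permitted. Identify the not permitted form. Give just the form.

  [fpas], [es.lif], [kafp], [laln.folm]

[fpas] — violates constraint (d): syllable 1 onset /fp/ has 2 consonants (> 1) → not permitted
[es.lif] — σ1 onset /∅/, coda /s/ ok; σ2 onset /l/, coda /f/ ok → permitted
[kafp] — σ1 onset /k/, coda /fp/ (2→1 falls) ok → permitted
[laln.folm] — σ1 onset /l/, coda /ln/ (4→3 falls) ok; σ2 onset /f/, coda /lm/ (4→3 falls) ok → permitted

[fpas]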